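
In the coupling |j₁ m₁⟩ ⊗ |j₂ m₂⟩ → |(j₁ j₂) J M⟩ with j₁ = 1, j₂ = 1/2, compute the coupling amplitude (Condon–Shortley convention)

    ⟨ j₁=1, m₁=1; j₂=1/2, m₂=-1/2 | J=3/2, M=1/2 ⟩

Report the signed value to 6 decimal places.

√[4·0!2!1!/4! · 2!0!0!1!2!1!] = √(4/3)
  +(−1)^0/∏(0,0,0,0,2,1)! = 1/2  (running 1/2)
⟨..|..⟩ = √(4/3)·(1/2) = +0.577350

+0.577350  (= +√(1/3))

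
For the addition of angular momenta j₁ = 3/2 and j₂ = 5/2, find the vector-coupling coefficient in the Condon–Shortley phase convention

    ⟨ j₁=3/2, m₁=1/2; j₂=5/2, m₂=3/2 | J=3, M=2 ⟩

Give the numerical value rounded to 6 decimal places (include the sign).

-0.288675  (= −√(1/12))

√[7·1!2!4!/8! · 2!1!4!1!5!1!] = √(48)
  +(−1)^0/∏(0,1,1,4,1,0)! = 1/24  (running 1/24)
  +(−1)^1/∏(1,0,0,3,2,1)! = -1/12  (running -1/24)
⟨..|..⟩ = √(48)·(-1/24) = -0.288675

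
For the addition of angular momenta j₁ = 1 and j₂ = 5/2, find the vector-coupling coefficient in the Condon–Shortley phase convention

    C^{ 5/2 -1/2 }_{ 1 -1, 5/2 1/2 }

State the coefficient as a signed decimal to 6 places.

j₁+j₂−J=1  J+j₁−j₂=1  J−j₁+j₂=4  j₁+j₂+J+1=7
(j₁±m₁, j₂±m₂, J±M) = (0,2,3,2,2,3)
P² = 288/35
sum k=1..1:
  [1] −1/4 = -1/4
S = -1/4
C² = P²·S² = 18/35 ; C = -0.717137

-0.717137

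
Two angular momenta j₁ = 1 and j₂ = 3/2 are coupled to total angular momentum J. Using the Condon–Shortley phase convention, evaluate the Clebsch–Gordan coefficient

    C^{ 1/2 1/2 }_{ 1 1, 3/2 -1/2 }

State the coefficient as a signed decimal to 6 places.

√[2·2!0!1!/4! · 2!0!1!2!1!0!] = √(2/3)
  +(−1)^0/∏(0,2,0,1,0,0)! = 1/2  (running 1/2)
⟨..|..⟩ = √(2/3)·(1/2) = +0.408248

+√(1/6) ≈ +0.408248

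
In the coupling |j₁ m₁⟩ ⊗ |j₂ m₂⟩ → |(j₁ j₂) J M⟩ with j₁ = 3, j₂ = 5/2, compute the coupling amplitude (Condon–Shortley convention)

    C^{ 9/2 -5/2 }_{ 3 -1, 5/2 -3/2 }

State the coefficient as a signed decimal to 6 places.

+√(10/99) ≈ +0.317821

triangle: 1!·5!·4!/11! = 2880/39916800
(j±m)!: 2!·4!·1!·4!·2!·7! = 11612160
prefactor² = (2J+1)·Δ·N² = 92160/11
  k=0: +1/(0!·1!·4!·1!·1!·3!) = 1/144
  k=1: −1/(1!·0!·3!·0!·2!·4!) = -1/288
Σ = 1/288  ⇒  CG² = 92160/11·1/288² = 10/99
CG = +√(10/99) = +0.317821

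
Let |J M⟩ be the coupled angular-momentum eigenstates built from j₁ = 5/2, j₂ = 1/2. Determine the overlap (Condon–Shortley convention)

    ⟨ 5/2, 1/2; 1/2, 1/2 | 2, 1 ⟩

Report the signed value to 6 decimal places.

−√(1/3) = -0.577350

√[5·1!4!0!/6! · 3!2!1!0!3!1!] = √(12)
  +(−1)^1/∏(1,0,1,0,3,0)! = -1/6  (running -1/6)
⟨..|..⟩ = √(12)·(-1/6) = -0.577350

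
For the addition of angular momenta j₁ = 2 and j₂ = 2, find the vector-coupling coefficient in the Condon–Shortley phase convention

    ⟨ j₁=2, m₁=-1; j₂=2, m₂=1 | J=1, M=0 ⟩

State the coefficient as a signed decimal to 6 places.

+√(1/10) = +0.316228

√[3·3!1!1!/6! · 1!3!3!1!1!1!] = √(9/10)
  +(−1)^2/∏(2,1,1,1,0,0)! = 1/2  (running 1/2)
  +(−1)^3/∏(3,0,0,0,1,1)! = -1/6  (running 1/3)
⟨..|..⟩ = √(9/10)·(1/3) = +0.316228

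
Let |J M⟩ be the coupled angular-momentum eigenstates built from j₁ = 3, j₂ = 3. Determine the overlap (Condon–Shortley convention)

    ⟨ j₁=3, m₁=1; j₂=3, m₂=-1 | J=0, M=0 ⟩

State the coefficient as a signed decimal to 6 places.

+√(1/7) ≈ +0.377964

triangle: 6!·0!·0!/7! = 720/5040
(j±m)!: 4!·2!·2!·4!·0!·0! = 2304
prefactor² = (2J+1)·Δ·N² = 2304/7
  k=2: +1/(2!·4!·0!·0!·0!·0!) = 1/48
Σ = 1/48  ⇒  CG² = 2304/7·1/48² = 1/7
CG = +√(1/7) = +0.377964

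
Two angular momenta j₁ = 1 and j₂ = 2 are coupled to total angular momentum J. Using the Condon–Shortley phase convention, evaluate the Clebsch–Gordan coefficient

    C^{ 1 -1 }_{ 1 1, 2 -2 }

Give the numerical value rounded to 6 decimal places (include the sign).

j₁+j₂−J=2  J+j₁−j₂=0  J−j₁+j₂=2  j₁+j₂+J+1=5
(j₁±m₁, j₂±m₂, J±M) = (2,0,0,4,0,2)
P² = 48/5
sum k=0..0:
  [0] +1/4 = 1/4
S = 1/4
C² = P²·S² = 3/5 ; C = +0.774597

+0.774597  (= +√(3/5))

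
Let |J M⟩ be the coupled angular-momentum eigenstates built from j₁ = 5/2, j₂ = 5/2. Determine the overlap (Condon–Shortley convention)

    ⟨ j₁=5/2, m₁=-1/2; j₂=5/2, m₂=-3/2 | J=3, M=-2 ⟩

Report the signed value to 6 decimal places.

triangle: 2!*3!*3!/9! = 72/362880
(j±m)!: 2!*3!*1!*4!*1!*5! = 34560
prefactor² = (2J+1)*Δ*N² = 48
  k=0: +1/(0!*2!*3!*1!*0!*2!) = 1/24
  k=1: −1/(1!*1!*2!*0!*1!*3!) = -1/12
Σ = -1/24  ⇒  CG² = 48*(-1/24)² = 1/12
CG = −√(1/12) = -0.288675

-0.288675  (= −√(1/12))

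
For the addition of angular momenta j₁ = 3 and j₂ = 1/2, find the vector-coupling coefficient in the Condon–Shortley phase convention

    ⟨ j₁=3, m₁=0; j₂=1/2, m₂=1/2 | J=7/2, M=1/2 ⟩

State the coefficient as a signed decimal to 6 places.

+0.755929

triangle: 0!×6!×1!/8! = 720/40320
(j±m)!: 3!×3!×1!×0!×4!×3! = 5184
prefactor² = (2J+1)×Δ×N² = 5184/7
  k=0: +1/(0!×0!×3!×1!×3!×0!) = 1/36
Σ = 1/36  ⇒  CG² = 5184/7×1/36² = 4/7
CG = +√(4/7) = +0.755929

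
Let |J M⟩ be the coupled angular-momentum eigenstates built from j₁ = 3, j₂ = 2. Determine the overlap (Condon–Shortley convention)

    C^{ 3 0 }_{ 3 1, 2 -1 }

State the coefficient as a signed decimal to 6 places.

+√(1/30) = +0.182574

j₁+j₂−J=2  J+j₁−j₂=4  J−j₁+j₂=2  j₁+j₂+J+1=9
(j₁±m₁, j₂±m₂, J±M) = (4,2,1,3,3,3)
P² = 96/5
sum k=0..1:
  [0] +1/8 = 1/8
  [1] −1/12 = -1/12
S = 1/24
C² = P²·S² = 1/30 ; C = +0.182574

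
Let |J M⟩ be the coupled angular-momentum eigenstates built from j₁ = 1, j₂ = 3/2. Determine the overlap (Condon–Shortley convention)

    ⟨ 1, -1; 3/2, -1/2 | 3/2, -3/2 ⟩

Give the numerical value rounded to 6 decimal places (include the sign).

√[4·1!1!2!/5! · 0!2!1!2!0!3!] = √(8/5)
  +(−1)^1/∏(1,0,1,0,0,2)! = -1/2  (running -1/2)
⟨..|..⟩ = √(8/5)·(-1/2) = -0.632456

−√(2/5) = -0.632456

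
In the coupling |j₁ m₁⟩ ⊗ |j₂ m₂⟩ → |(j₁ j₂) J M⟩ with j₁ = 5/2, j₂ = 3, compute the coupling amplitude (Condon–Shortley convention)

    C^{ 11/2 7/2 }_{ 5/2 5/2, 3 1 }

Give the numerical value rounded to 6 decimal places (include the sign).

+0.522233

triangle: 0!·5!·6!/12! = 86400/479001600
(j±m)!: 5!·0!·4!·2!·9!·2! = 4180377600
prefactor² = (2J+1)·Δ·N² = 99532800/11
  k=0: +1/(0!·0!·0!·4!·5!·2!) = 1/5760
Σ = 1/5760  ⇒  CG² = 99532800/11·1/5760² = 3/11
CG = +√(3/11) = +0.522233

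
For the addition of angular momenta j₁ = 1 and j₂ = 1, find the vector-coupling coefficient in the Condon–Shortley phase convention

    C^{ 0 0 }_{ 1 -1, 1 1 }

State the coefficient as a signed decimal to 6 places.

+√(1/3) ≈ +0.577350

√[1·2!0!0!/3! · 0!2!2!0!0!0!] = √(4/3)
  +(−1)^2/∏(2,0,0,0,0,0)! = 1/2  (running 1/2)
⟨..|..⟩ = √(4/3)·(1/2) = +0.577350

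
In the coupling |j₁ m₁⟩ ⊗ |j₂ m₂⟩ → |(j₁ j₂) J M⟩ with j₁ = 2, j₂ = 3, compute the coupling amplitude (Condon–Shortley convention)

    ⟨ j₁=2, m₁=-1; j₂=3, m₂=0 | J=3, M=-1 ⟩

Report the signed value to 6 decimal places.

j₁+j₂−J=2  J+j₁−j₂=2  J−j₁+j₂=4  j₁+j₂+J+1=9
(j₁±m₁, j₂±m₂, J±M) = (1,3,3,3,2,4)
P² = 96/5
sum k=1..2:
  [1] −1/8 = -1/8
  [2] +1/12 = 1/12
S = -1/24
C² = P²·S² = 1/30 ; C = -0.182574

−√(1/30) ≈ -0.182574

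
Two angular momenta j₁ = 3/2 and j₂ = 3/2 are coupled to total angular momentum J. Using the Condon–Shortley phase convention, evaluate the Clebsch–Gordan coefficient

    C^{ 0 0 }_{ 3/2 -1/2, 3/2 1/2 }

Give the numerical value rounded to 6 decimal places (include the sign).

+0.500000

j₁+j₂−J=3  J+j₁−j₂=0  J−j₁+j₂=0  j₁+j₂+J+1=4
(j₁±m₁, j₂±m₂, J±M) = (1,2,2,1,0,0)
P² = 1
sum k=2..2:
  [2] +1/2 = 1/2
S = 1/2
C² = P²·S² = 1/4 ; C = +0.500000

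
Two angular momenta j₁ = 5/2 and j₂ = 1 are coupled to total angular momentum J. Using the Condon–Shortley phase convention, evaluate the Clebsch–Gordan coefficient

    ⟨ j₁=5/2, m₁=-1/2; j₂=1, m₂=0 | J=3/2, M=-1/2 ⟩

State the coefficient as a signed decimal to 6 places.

-0.632456

triangle: 2!·3!·0!/6! = 12/720
(j±m)!: 2!·3!·1!·1!·1!·2! = 24
prefactor² = (2J+1)·Δ·N² = 8/5
  k=1: −1/(1!·1!·2!·0!·1!·0!) = -1/2
Σ = -1/2  ⇒  CG² = 8/5·(-1/2)² = 2/5
CG = −√(2/5) = -0.632456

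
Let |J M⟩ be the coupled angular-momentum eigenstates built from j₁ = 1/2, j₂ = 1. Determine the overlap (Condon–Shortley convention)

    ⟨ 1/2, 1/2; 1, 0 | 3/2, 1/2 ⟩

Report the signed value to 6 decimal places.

j₁+j₂−J=0  J+j₁−j₂=1  J−j₁+j₂=2  j₁+j₂+J+1=4
(j₁±m₁, j₂±m₂, J±M) = (1,0,1,1,2,1)
P² = 2/3
sum k=0..0:
  [0] +1/1 = 1
S = 1
C² = P²·S² = 2/3 ; C = +0.816497

+√(2/3) ≈ +0.816497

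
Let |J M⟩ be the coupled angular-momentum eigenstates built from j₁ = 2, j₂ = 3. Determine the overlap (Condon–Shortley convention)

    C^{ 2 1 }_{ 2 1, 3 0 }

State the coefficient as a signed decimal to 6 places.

−√(2/7) = -0.534522

j₁+j₂−J=3  J+j₁−j₂=1  J−j₁+j₂=3  j₁+j₂+J+1=8
(j₁±m₁, j₂±m₂, J±M) = (3,1,3,3,3,1)
P² = 81/14
sum k=0..1:
  [0] +1/36 = 1/36
  [1] −1/4 = -1/4
S = -2/9
C² = P²·S² = 2/7 ; C = -0.534522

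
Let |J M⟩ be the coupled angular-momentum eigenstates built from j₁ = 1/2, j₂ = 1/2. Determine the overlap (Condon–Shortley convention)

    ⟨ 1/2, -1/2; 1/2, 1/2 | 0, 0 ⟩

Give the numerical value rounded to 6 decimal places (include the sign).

-0.707107

triangle: 1!*0!*0!/2! = 1/2
(j±m)!: 0!*1!*1!*0!*0!*0! = 1
prefactor² = (2J+1)*Δ*N² = 1/2
  k=1: −1/(1!*0!*0!*0!*0!*0!) = -1
Σ = -1  ⇒  CG² = 1/2*(-1)² = 1/2
CG = −√(1/2) = -0.707107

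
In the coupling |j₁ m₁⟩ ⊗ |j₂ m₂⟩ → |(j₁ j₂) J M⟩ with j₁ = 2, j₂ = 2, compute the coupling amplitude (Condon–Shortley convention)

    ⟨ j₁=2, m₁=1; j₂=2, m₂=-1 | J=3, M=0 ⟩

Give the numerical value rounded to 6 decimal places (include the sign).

+√(2/5) = +0.632456

triangle: 1!×3!×3!/8! = 36/40320
(j±m)!: 3!×1!×1!×3!×3!×3! = 1296
prefactor² = (2J+1)×Δ×N² = 81/10
  k=0: +1/(0!×1!×1!×1!×2!×2!) = 1/4
  k=1: −1/(1!×0!×0!×0!×3!×3!) = -1/36
Σ = 2/9  ⇒  CG² = 81/10×2/9² = 2/5
CG = +√(2/5) = +0.632456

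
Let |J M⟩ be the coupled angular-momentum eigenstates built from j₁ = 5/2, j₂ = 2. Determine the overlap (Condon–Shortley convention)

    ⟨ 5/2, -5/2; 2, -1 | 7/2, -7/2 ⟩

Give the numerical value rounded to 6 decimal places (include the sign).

√[8·1!4!3!/9! · 0!5!1!3!0!7!] = √(11520)
  +(−1)^1/∏(1,0,4,0,0,3)! = -1/144  (running -1/144)
⟨..|..⟩ = √(11520)·(-1/144) = -0.745356

−√(5/9) ≈ -0.745356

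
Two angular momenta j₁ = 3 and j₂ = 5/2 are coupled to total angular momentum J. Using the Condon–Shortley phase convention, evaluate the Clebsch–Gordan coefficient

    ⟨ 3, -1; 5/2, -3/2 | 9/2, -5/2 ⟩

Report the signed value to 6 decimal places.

triangle: 1!*5!*4!/11! = 2880/39916800
(j±m)!: 2!*4!*1!*4!*2!*7! = 11612160
prefactor² = (2J+1)*Δ*N² = 92160/11
  k=0: +1/(0!*1!*4!*1!*1!*3!) = 1/144
  k=1: −1/(1!*0!*3!*0!*2!*4!) = -1/288
Σ = 1/288  ⇒  CG² = 92160/11*1/288² = 10/99
CG = +√(10/99) = +0.317821

+√(10/99) = +0.317821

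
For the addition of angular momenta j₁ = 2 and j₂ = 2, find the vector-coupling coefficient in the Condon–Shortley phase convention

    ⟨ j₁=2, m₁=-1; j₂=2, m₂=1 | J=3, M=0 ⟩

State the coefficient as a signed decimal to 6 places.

-0.632456  (= −√(2/5))

triangle: 1!×3!×3!/8! = 36/40320
(j±m)!: 1!×3!×3!×1!×3!×3! = 1296
prefactor² = (2J+1)×Δ×N² = 81/10
  k=0: +1/(0!×1!×3!×3!×0!×0!) = 1/36
  k=1: −1/(1!×0!×2!×2!×1!×1!) = -1/4
Σ = -2/9  ⇒  CG² = 81/10×(-2/9)² = 2/5
CG = −√(2/5) = -0.632456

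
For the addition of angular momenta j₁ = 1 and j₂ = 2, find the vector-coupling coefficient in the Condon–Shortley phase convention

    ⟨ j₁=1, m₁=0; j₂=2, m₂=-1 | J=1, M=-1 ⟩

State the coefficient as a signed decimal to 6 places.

−√(3/10) = -0.547723

triangle: 2!*0!*2!/5! = 4/120
(j±m)!: 1!*1!*1!*3!*0!*2! = 12
prefactor² = (2J+1)*Δ*N² = 6/5
  k=1: −1/(1!*1!*0!*0!*0!*2!) = -1/2
Σ = -1/2  ⇒  CG² = 6/5*(-1/2)² = 3/10
CG = −√(3/10) = -0.547723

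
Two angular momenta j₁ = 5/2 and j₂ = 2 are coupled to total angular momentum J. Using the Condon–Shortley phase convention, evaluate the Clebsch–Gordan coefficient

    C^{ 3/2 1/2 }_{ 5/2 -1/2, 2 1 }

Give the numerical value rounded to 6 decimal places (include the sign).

√[4·3!2!1!/7! · 2!3!3!1!2!1!] = √(48/35)
  +(−1)^2/∏(2,1,1,1,1,0)! = 1/2  (running 1/2)
  +(−1)^3/∏(3,0,0,0,2,1)! = -1/12  (running 5/12)
⟨..|..⟩ = √(48/35)·(5/12) = +0.487950

+√(5/21) = +0.487950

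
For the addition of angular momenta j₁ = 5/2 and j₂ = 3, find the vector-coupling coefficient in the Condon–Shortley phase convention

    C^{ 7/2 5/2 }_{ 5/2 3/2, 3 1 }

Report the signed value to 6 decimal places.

-0.398410

j₁+j₂−J=2  J+j₁−j₂=3  J−j₁+j₂=4  j₁+j₂+J+1=10
(j₁±m₁, j₂±m₂, J±M) = (4,1,4,2,6,1)
P² = 18432/35
sum k=0..1:
  [0] +1/96 = 1/96
  [1] −1/36 = -1/36
S = -5/288
C² = P²·S² = 10/63 ; C = -0.398410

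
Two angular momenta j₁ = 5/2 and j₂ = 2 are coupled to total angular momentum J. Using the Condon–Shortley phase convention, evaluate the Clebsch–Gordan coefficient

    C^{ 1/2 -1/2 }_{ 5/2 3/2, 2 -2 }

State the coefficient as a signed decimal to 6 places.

√[2·4!1!0!/6! · 4!1!0!4!0!1!] = √(192/5)
  +(−1)^0/∏(0,4,1,0,0,0)! = 1/24  (running 1/24)
⟨..|..⟩ = √(192/5)·(1/24) = +0.258199

+0.258199  (= +√(1/15))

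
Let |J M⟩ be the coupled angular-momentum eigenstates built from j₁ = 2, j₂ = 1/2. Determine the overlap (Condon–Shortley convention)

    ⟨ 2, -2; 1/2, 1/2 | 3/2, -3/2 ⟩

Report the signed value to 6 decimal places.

√[4·1!3!0!/5! · 0!4!1!0!0!3!] = √(144/5)
  +(−1)^1/∏(1,0,3,0,0,0)! = -1/6  (running -1/6)
⟨..|..⟩ = √(144/5)·(-1/6) = -0.894427

−√(4/5) ≈ -0.894427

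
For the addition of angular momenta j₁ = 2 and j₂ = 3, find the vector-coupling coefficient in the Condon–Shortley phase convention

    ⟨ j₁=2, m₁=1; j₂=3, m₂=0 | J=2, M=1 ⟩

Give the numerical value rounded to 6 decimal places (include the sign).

√[5·3!1!3!/8! · 3!1!3!3!3!1!] = √(81/14)
  +(−1)^0/∏(0,3,1,3,0,0)! = 1/36  (running 1/36)
  +(−1)^1/∏(1,2,0,2,1,1)! = -1/4  (running -2/9)
⟨..|..⟩ = √(81/14)·(-2/9) = -0.534522

-0.534522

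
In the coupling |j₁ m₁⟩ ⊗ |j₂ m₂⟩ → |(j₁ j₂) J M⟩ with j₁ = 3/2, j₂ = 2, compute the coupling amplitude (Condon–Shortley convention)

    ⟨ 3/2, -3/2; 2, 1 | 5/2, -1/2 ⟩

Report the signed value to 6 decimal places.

j₁+j₂−J=1  J+j₁−j₂=2  J−j₁+j₂=3  j₁+j₂+J+1=7
(j₁±m₁, j₂±m₂, J±M) = (0,3,3,1,2,3)
P² = 216/35
sum k=1..1:
  [1] −1/4 = -1/4
S = -1/4
C² = P²·S² = 27/70 ; C = -0.621059

-0.621059  (= −√(27/70))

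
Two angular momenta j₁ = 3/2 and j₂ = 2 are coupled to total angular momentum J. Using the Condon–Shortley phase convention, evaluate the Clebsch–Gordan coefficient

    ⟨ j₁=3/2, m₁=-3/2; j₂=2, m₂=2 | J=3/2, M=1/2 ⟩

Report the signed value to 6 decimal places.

triangle: 2!·1!·2!/6! = 4/720
(j±m)!: 0!·3!·4!·0!·2!·1! = 288
prefactor² = (2J+1)·Δ·N² = 32/5
  k=2: +1/(2!·0!·1!·2!·0!·0!) = 1/4
Σ = 1/4  ⇒  CG² = 32/5·1/4² = 2/5
CG = +√(2/5) = +0.632456

+0.632456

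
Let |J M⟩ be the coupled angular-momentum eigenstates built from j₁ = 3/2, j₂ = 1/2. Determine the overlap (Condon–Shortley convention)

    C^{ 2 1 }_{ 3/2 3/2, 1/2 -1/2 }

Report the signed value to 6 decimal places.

triangle: 0!·3!·1!/5! = 6/120
(j±m)!: 3!·0!·0!·1!·3!·1! = 36
prefactor² = (2J+1)·Δ·N² = 9
  k=0: +1/(0!·0!·0!·0!·3!·1!) = 1/6
Σ = 1/6  ⇒  CG² = 9·1/6² = 1/4
CG = +√(1/4) = +0.500000

+0.500000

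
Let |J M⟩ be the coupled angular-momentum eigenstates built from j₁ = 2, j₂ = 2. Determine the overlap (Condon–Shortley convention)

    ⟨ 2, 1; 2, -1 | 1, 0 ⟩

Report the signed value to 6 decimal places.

triangle: 3!×1!×1!/6! = 6/720
(j±m)!: 3!×1!×1!×3!×1!×1! = 36
prefactor² = (2J+1)×Δ×N² = 9/10
  k=0: +1/(0!×3!×1!×1!×0!×0!) = 1/6
  k=1: −1/(1!×2!×0!×0!×1!×1!) = -1/2
Σ = -1/3  ⇒  CG² = 9/10×(-1/3)² = 1/10
CG = −√(1/10) = -0.316228

−√(1/10) ≈ -0.316228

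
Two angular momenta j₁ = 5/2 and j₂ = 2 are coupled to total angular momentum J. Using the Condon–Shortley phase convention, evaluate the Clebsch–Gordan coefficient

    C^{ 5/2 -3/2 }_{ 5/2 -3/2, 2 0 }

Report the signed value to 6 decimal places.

√[6·2!3!2!/8! · 1!4!2!2!1!4!] = √(288/35)
  +(−1)^1/∏(1,1,3,1,0,1)! = -1/6  (running -1/6)
  +(−1)^2/∏(2,0,2,0,1,2)! = 1/8  (running -1/24)
⟨..|..⟩ = √(288/35)·(-1/24) = -0.119523

−√(1/70) = -0.119523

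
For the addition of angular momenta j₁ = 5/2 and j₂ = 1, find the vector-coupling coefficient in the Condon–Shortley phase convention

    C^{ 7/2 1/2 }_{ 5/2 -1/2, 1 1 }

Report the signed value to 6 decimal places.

√[8·0!5!2!/8! · 2!3!2!0!4!3!] = √(1152/7)
  +(−1)^0/∏(0,0,3,2,2,0)! = 1/24  (running 1/24)
⟨..|..⟩ = √(1152/7)·(1/24) = +0.534522

+√(2/7) ≈ +0.534522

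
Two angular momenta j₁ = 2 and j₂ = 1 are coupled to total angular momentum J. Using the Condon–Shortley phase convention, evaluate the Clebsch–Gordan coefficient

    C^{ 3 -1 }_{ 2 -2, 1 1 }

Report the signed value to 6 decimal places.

+√(1/15) = +0.258199

j₁+j₂−J=0  J+j₁−j₂=4  J−j₁+j₂=2  j₁+j₂+J+1=7
(j₁±m₁, j₂±m₂, J±M) = (0,4,2,0,2,4)
P² = 768/5
sum k=0..0:
  [0] +1/48 = 1/48
S = 1/48
C² = P²·S² = 1/15 ; C = +0.258199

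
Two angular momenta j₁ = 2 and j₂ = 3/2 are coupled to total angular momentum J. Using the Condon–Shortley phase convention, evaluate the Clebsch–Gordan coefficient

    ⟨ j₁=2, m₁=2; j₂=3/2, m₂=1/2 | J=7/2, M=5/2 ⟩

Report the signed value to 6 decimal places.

j₁+j₂−J=0  J+j₁−j₂=4  J−j₁+j₂=3  j₁+j₂+J+1=8
(j₁±m₁, j₂±m₂, J±M) = (4,0,2,1,6,1)
P² = 6912/7
sum k=0..0:
  [0] +1/48 = 1/48
S = 1/48
C² = P²·S² = 3/7 ; C = +0.654654

+0.654654  (= +√(3/7))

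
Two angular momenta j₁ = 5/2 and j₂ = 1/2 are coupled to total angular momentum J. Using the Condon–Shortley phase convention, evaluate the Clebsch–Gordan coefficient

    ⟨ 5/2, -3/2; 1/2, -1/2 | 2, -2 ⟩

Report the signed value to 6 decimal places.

j₁+j₂−J=1  J+j₁−j₂=4  J−j₁+j₂=0  j₁+j₂+J+1=6
(j₁±m₁, j₂±m₂, J±M) = (1,4,0,1,0,4)
P² = 96
sum k=0..0:
  [0] +1/24 = 1/24
S = 1/24
C² = P²·S² = 1/6 ; C = +0.408248

+√(1/6) ≈ +0.408248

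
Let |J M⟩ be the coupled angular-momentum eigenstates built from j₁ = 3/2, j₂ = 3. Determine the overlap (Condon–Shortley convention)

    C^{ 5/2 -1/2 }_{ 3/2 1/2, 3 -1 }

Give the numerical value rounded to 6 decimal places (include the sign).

−√(1/70) = -0.119523

triangle: 2!*1!*4!/8! = 48/40320
(j±m)!: 2!*1!*2!*4!*2!*3! = 1152
prefactor² = (2J+1)*Δ*N² = 288/35
  k=0: +1/(0!*2!*1!*2!*0!*2!) = 1/8
  k=1: −1/(1!*1!*0!*1!*1!*3!) = -1/6
Σ = -1/24  ⇒  CG² = 288/35*(-1/24)² = 1/70
CG = −√(1/70) = -0.119523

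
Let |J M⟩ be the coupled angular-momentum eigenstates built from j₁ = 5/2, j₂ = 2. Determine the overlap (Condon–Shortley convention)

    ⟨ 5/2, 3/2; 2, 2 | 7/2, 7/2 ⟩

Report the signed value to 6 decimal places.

-0.666667  (= −√(4/9))

triangle: 1!×4!×3!/9! = 144/362880
(j±m)!: 4!×1!×4!×0!×7!×0! = 2903040
prefactor² = (2J+1)×Δ×N² = 9216
  k=1: −1/(1!×0!×0!×3!×4!×0!) = -1/144
Σ = -1/144  ⇒  CG² = 9216×(-1/144)² = 4/9
CG = −√(4/9) = -0.666667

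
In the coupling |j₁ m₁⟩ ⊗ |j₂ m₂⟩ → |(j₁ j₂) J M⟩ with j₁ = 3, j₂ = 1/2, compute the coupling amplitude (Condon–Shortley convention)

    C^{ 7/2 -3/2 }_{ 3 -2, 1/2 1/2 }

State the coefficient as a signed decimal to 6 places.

triangle: 0!*6!*1!/8! = 720/40320
(j±m)!: 1!*5!*1!*0!*2!*5! = 28800
prefactor² = (2J+1)*Δ*N² = 28800/7
  k=0: +1/(0!*0!*5!*1!*1!*0!) = 1/120
Σ = 1/120  ⇒  CG² = 28800/7*1/120² = 2/7
CG = +√(2/7) = +0.534522

+√(2/7) ≈ +0.534522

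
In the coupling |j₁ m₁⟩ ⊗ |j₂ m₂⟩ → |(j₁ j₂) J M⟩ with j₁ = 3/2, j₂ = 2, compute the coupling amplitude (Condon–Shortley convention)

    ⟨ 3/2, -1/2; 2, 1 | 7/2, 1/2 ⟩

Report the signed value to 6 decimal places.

√[8·0!3!4!/8! · 1!2!3!1!4!3!] = √(1728/35)
  +(−1)^0/∏(0,0,2,3,1,1)! = 1/12  (running 1/12)
⟨..|..⟩ = √(1728/35)·(1/12) = +0.585540

+0.585540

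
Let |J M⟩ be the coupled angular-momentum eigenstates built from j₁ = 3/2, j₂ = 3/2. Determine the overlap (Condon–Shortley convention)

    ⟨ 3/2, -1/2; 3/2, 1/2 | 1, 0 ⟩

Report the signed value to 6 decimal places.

√[3·2!1!1!/5! · 1!2!2!1!1!1!] = √(1/5)
  +(−1)^1/∏(1,1,1,1,0,0)! = -1  (running -1)
  +(−1)^2/∏(2,0,0,0,1,1)! = 1/2  (running -1/2)
⟨..|..⟩ = √(1/5)·(-1/2) = -0.223607

-0.223607  (= −√(1/20))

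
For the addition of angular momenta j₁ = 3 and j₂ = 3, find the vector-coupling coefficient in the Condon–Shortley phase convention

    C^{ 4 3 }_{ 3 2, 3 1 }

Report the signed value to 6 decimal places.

-0.301511

j₁+j₂−J=2  J+j₁−j₂=4  J−j₁+j₂=4  j₁+j₂+J+1=11
(j₁±m₁, j₂±m₂, J±M) = (5,1,4,2,7,1)
P² = 82944/11
sum k=0..1:
  [0] +1/288 = 1/288
  [1] −1/144 = -1/144
S = -1/288
C² = P²·S² = 1/11 ; C = -0.301511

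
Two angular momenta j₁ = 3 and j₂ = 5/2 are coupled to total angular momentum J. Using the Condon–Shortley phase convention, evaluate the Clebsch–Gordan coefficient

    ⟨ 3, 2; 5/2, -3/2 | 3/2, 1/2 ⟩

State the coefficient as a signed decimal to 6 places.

−√(1/21) ≈ -0.218218

triangle: 4!·2!·1!/8! = 48/40320
(j±m)!: 5!·1!·1!·4!·2!·1! = 5760
prefactor² = (2J+1)·Δ·N² = 192/7
  k=0: +1/(0!·4!·1!·1!·1!·0!) = 1/24
  k=1: −1/(1!·3!·0!·0!·2!·1!) = -1/12
Σ = -1/24  ⇒  CG² = 192/7·(-1/24)² = 1/21
CG = −√(1/21) = -0.218218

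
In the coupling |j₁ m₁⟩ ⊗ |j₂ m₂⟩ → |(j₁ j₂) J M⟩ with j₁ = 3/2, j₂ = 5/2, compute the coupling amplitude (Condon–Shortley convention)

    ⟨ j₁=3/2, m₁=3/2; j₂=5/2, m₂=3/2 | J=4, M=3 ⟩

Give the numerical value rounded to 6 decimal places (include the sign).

+√(5/8) = +0.790569

√[9·0!3!5!/9! · 3!0!4!1!7!1!] = √(12960)
  +(−1)^0/∏(0,0,0,4,3,1)! = 1/144  (running 1/144)
⟨..|..⟩ = √(12960)·(1/144) = +0.790569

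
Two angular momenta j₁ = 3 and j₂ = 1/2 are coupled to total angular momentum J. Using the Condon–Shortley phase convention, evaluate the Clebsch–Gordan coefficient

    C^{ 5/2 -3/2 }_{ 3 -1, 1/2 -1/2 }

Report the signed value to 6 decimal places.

+√(2/7) = +0.534522

j₁+j₂−J=1  J+j₁−j₂=5  J−j₁+j₂=0  j₁+j₂+J+1=7
(j₁±m₁, j₂±m₂, J±M) = (2,4,0,1,1,4)
P² = 1152/7
sum k=0..0:
  [0] +1/24 = 1/24
S = 1/24
C² = P²·S² = 2/7 ; C = +0.534522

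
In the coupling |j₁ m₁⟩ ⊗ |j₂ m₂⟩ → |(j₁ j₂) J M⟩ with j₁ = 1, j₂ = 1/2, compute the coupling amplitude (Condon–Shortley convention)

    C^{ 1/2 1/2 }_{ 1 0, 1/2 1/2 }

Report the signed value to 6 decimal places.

−√(1/3) = -0.577350

√[2·1!1!0!/3! · 1!1!1!0!1!0!] = √(1/3)
  +(−1)^1/∏(1,0,0,0,1,0)! = -1  (running -1)
⟨..|..⟩ = √(1/3)·(-1) = -0.577350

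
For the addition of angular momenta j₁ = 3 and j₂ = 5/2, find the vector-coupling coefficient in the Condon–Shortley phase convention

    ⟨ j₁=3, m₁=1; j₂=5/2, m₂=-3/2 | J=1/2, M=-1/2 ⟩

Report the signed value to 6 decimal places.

−√(2/21) = -0.308607

√[2·5!1!0!/7! · 4!2!1!4!0!1!] = √(384/7)
  +(−1)^1/∏(1,4,1,0,0,0)! = -1/24  (running -1/24)
⟨..|..⟩ = √(384/7)·(-1/24) = -0.308607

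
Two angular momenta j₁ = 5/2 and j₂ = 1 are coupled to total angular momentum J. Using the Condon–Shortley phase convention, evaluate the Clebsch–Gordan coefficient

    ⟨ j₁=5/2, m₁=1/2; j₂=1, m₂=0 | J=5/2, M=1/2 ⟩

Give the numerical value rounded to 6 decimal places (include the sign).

j₁+j₂−J=1  J+j₁−j₂=4  J−j₁+j₂=1  j₁+j₂+J+1=7
(j₁±m₁, j₂±m₂, J±M) = (3,2,1,1,3,2)
P² = 144/35
sum k=0..1:
  [0] +1/4 = 1/4
  [1] −1/6 = -1/6
S = 1/12
C² = P²·S² = 1/35 ; C = +0.169031

+√(1/35) ≈ +0.169031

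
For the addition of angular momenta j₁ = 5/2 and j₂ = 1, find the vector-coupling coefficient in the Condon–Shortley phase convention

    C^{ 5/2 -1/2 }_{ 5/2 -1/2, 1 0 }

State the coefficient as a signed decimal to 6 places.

-0.169031  (= −√(1/35))

j₁+j₂−J=1  J+j₁−j₂=4  J−j₁+j₂=1  j₁+j₂+J+1=7
(j₁±m₁, j₂±m₂, J±M) = (2,3,1,1,2,3)
P² = 144/35
sum k=0..1:
  [0] +1/6 = 1/6
  [1] −1/4 = -1/4
S = -1/12
C² = P²·S² = 1/35 ; C = -0.169031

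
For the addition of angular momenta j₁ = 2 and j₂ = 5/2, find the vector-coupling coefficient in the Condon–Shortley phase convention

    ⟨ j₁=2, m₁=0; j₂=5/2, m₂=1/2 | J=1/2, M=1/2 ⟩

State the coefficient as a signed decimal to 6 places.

triangle: 4!×0!×1!/6! = 24/720
(j±m)!: 2!×2!×3!×2!×1!×0! = 48
prefactor² = (2J+1)×Δ×N² = 16/5
  k=2: +1/(2!×2!×0!×1!×0!×0!) = 1/4
Σ = 1/4  ⇒  CG² = 16/5×1/4² = 1/5
CG = +√(1/5) = +0.447214

+√(1/5) ≈ +0.447214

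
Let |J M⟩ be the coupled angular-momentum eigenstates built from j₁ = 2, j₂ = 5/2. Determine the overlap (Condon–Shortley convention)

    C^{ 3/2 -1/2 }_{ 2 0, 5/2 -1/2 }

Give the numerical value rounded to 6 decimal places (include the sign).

-0.239046  (= −√(2/35))

triangle: 3!*1!*2!/7! = 12/5040
(j±m)!: 2!*2!*2!*3!*1!*2! = 96
prefactor² = (2J+1)*Δ*N² = 32/35
  k=1: −1/(1!*2!*1!*1!*0!*1!) = -1/2
  k=2: +1/(2!*1!*0!*0!*1!*2!) = 1/4
Σ = -1/4  ⇒  CG² = 32/35*(-1/4)² = 2/35
CG = −√(2/35) = -0.239046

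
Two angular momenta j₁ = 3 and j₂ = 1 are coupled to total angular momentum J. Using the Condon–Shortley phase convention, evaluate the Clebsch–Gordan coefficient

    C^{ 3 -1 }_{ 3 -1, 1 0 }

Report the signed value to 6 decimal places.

-0.288675

triangle: 1!×5!×1!/8! = 120/40320
(j±m)!: 2!×4!×1!×1!×2!×4! = 2304
prefactor² = (2J+1)×Δ×N² = 48
  k=0: +1/(0!×1!×4!×1!×1!×0!) = 1/24
  k=1: −1/(1!×0!×3!×0!×2!×1!) = -1/12
Σ = -1/24  ⇒  CG² = 48×(-1/24)² = 1/12
CG = −√(1/12) = -0.288675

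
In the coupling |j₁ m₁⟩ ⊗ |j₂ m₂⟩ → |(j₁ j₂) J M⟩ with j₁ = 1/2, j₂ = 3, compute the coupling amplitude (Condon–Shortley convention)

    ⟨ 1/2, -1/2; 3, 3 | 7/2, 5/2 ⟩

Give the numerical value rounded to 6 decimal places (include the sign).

+√(1/7) = +0.377964

triangle: 0!×1!×6!/8! = 720/40320
(j±m)!: 0!×1!×6!×0!×6!×1! = 518400
prefactor² = (2J+1)×Δ×N² = 518400/7
  k=0: +1/(0!×0!×1!×6!×0!×0!) = 1/720
Σ = 1/720  ⇒  CG² = 518400/7×1/720² = 1/7
CG = +√(1/7) = +0.377964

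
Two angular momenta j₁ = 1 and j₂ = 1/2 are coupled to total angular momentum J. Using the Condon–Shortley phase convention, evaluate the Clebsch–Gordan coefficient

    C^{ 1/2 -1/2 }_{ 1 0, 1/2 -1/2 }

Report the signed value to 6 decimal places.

j₁+j₂−J=1  J+j₁−j₂=1  J−j₁+j₂=0  j₁+j₂+J+1=3
(j₁±m₁, j₂±m₂, J±M) = (1,1,0,1,0,1)
P² = 1/3
sum k=0..0:
  [0] +1/1 = 1
S = 1
C² = P²·S² = 1/3 ; C = +0.577350

+0.577350  (= +√(1/3))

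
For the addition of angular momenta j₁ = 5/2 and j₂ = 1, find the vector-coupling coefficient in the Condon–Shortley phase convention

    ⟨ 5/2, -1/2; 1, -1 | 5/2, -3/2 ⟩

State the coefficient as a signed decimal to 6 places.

+0.676123  (= +√(16/35))

√[6·1!4!1!/7! · 2!3!0!2!1!4!] = √(576/35)
  +(−1)^0/∏(0,1,3,0,1,1)! = 1/6  (running 1/6)
⟨..|..⟩ = √(576/35)·(1/6) = +0.676123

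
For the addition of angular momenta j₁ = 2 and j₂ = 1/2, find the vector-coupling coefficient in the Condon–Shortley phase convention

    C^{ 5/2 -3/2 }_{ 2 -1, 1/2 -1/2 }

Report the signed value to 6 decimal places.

j₁+j₂−J=0  J+j₁−j₂=4  J−j₁+j₂=1  j₁+j₂+J+1=6
(j₁±m₁, j₂±m₂, J±M) = (1,3,0,1,1,4)
P² = 144/5
sum k=0..0:
  [0] +1/6 = 1/6
S = 1/6
C² = P²·S² = 4/5 ; C = +0.894427

+0.894427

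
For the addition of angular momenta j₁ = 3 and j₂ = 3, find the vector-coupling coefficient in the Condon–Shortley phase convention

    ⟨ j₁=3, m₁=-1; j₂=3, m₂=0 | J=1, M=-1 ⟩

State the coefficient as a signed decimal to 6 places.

triangle: 5!·1!·1!/8! = 120/40320
(j±m)!: 2!·4!·3!·3!·0!·2! = 3456
prefactor² = (2J+1)·Δ·N² = 216/7
  k=3: −1/(3!·2!·1!·0!·0!·1!) = -1/12
Σ = -1/12  ⇒  CG² = 216/7·(-1/12)² = 3/14
CG = −√(3/14) = -0.462910

-0.462910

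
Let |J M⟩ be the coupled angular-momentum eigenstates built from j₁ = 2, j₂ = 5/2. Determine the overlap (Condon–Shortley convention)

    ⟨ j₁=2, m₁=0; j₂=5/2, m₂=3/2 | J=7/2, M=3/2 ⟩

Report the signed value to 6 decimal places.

√[8·1!3!4!/9! · 2!2!4!1!5!2!] = √(512/7)
  +(−1)^0/∏(0,1,2,4,1,0)! = 1/48  (running 1/48)
  +(−1)^1/∏(1,0,1,3,2,1)! = -1/12  (running -1/16)
⟨..|..⟩ = √(512/7)·(-1/16) = -0.534522

−√(2/7) = -0.534522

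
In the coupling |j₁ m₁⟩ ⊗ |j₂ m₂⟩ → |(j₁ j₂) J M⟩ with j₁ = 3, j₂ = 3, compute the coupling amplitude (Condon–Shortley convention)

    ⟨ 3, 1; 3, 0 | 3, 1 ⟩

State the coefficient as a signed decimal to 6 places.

j₁+j₂−J=3  J+j₁−j₂=3  J−j₁+j₂=3  j₁+j₂+J+1=10
(j₁±m₁, j₂±m₂, J±M) = (4,2,3,3,4,2)
P² = 864/25
sum k=0..2:
  [0] +1/72 = 1/72
  [1] −1/8 = -1/8
  [2] +1/24 = 1/24
S = -5/72
C² = P²·S² = 1/6 ; C = -0.408248

-0.408248  (= −√(1/6))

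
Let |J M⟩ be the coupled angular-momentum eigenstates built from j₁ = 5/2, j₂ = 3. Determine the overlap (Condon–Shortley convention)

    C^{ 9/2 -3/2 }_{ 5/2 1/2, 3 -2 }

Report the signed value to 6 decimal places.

+√(169/462) = +0.604815

√[10·1!4!5!/11! · 3!2!1!5!3!6!] = √(345600/77)
  +(−1)^0/∏(0,1,2,1,2,4)! = 1/96  (running 1/96)
  +(−1)^1/∏(1,0,1,0,3,5)! = -1/720  (running 13/1440)
⟨..|..⟩ = √(345600/77)·(13/1440) = +0.604815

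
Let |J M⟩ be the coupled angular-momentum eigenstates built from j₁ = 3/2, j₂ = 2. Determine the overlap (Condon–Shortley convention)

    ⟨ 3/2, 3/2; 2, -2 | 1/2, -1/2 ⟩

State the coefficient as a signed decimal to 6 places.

+√(2/5) = +0.632456

√[2·3!0!1!/5! · 3!0!0!4!0!1!] = √(72/5)
  +(−1)^0/∏(0,3,0,0,0,1)! = 1/6  (running 1/6)
⟨..|..⟩ = √(72/5)·(1/6) = +0.632456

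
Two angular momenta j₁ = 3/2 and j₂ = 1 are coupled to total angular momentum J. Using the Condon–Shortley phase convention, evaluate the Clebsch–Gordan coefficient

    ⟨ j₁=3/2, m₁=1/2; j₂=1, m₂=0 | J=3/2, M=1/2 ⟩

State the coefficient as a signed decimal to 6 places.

+√(1/15) ≈ +0.258199

√[4·1!2!1!/5! · 2!1!1!1!2!1!] = √(4/15)
  +(−1)^0/∏(0,1,1,1,1,0)! = 1  (running 1)
  +(−1)^1/∏(1,0,0,0,2,1)! = -1/2  (running 1/2)
⟨..|..⟩ = √(4/15)·(1/2) = +0.258199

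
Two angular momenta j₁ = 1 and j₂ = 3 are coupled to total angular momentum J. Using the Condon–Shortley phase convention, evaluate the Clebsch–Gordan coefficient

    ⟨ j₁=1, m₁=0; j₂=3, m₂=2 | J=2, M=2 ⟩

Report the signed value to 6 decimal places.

triangle: 2!*0!*4!/7! = 48/5040
(j±m)!: 1!*1!*5!*1!*4!*0! = 2880
prefactor² = (2J+1)*Δ*N² = 960/7
  k=1: −1/(1!*1!*0!*4!*0!*0!) = -1/24
Σ = -1/24  ⇒  CG² = 960/7*(-1/24)² = 5/21
CG = −√(5/21) = -0.487950

−√(5/21) = -0.487950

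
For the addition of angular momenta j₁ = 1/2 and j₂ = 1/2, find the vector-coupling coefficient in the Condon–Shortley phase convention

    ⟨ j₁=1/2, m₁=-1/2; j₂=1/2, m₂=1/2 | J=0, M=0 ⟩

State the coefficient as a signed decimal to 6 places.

-0.707107  (= −√(1/2))

√[1·1!0!0!/2! · 0!1!1!0!0!0!] = √(1/2)
  +(−1)^1/∏(1,0,0,0,0,0)! = -1  (running -1)
⟨..|..⟩ = √(1/2)·(-1) = -0.707107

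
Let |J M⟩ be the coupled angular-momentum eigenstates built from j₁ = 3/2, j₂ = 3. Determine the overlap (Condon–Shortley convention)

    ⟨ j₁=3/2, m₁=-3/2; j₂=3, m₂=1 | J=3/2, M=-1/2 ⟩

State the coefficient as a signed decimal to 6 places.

√[4·3!0!3!/7! · 0!3!4!2!1!2!] = √(576/35)
  +(−1)^3/∏(3,0,0,1,0,2)! = -1/12  (running -1/12)
⟨..|..⟩ = √(576/35)·(-1/12) = -0.338062

−√(4/35) ≈ -0.338062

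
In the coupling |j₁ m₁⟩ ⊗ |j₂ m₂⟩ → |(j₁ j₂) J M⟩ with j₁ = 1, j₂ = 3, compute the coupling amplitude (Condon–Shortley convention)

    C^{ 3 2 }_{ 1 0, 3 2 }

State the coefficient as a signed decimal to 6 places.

j₁+j₂−J=1  J+j₁−j₂=1  J−j₁+j₂=5  j₁+j₂+J+1=8
(j₁±m₁, j₂±m₂, J±M) = (1,1,5,1,5,1)
P² = 300
sum k=0..1:
  [0] +1/120 = 1/120
  [1] −1/24 = -1/24
S = -1/30
C² = P²·S² = 1/3 ; C = -0.577350

−√(1/3) ≈ -0.577350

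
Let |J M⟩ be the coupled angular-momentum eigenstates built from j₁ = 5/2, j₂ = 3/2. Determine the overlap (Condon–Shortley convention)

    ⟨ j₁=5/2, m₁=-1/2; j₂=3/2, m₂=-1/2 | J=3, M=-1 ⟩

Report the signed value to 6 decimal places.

+0.129099  (= +√(1/60))

j₁+j₂−J=1  J+j₁−j₂=4  J−j₁+j₂=2  j₁+j₂+J+1=8
(j₁±m₁, j₂±m₂, J±M) = (2,3,1,2,2,4)
P² = 48/5
sum k=0..1:
  [0] +1/6 = 1/6
  [1] −1/8 = -1/8
S = 1/24
C² = P²·S² = 1/60 ; C = +0.129099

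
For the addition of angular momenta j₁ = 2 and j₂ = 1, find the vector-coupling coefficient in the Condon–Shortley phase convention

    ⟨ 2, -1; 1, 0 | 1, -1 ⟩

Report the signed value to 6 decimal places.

-0.547723  (= −√(3/10))

√[3·2!2!0!/5! · 1!3!1!1!0!2!] = √(6/5)
  +(−1)^1/∏(1,1,2,0,0,0)! = -1/2  (running -1/2)
⟨..|..⟩ = √(6/5)·(-1/2) = -0.547723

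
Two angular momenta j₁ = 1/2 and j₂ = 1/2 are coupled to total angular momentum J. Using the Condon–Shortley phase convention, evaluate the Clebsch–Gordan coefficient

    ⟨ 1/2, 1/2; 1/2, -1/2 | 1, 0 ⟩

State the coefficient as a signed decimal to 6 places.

+√(1/2) ≈ +0.707107

j₁+j₂−J=0  J+j₁−j₂=1  J−j₁+j₂=1  j₁+j₂+J+1=3
(j₁±m₁, j₂±m₂, J±M) = (1,0,0,1,1,1)
P² = 1/2
sum k=0..0:
  [0] +1/1 = 1
S = 1
C² = P²·S² = 1/2 ; C = +0.707107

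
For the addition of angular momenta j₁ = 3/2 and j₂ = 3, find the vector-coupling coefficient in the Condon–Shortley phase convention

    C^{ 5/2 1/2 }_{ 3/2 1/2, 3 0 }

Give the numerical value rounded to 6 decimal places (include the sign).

√[6·2!1!4!/8! · 2!1!3!3!3!2!] = √(216/35)
  +(−1)^0/∏(0,2,1,3,0,1)! = 1/12  (running 1/12)
  +(−1)^1/∏(1,1,0,2,1,2)! = -1/4  (running -1/6)
⟨..|..⟩ = √(216/35)·(-1/6) = -0.414039

−√(6/35) = -0.414039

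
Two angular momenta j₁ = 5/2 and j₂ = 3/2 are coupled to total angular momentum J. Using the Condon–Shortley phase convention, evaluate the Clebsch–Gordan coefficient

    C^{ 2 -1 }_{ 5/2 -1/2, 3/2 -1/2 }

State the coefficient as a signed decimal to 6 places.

triangle: 2!*3!*1!/7! = 12/5040
(j±m)!: 2!*3!*1!*2!*1!*3! = 144
prefactor² = (2J+1)*Δ*N² = 12/7
  k=0: +1/(0!*2!*3!*1!*0!*0!) = 1/12
  k=1: −1/(1!*1!*2!*0!*1!*1!) = -1/2
Σ = -5/12  ⇒  CG² = 12/7*(-5/12)² = 25/84
CG = −√(25/84) = -0.545545

−√(25/84) = -0.545545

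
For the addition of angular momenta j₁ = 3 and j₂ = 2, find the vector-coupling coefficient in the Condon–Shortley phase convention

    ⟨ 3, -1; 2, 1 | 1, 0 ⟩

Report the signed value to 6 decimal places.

j₁+j₂−J=4  J+j₁−j₂=2  J−j₁+j₂=0  j₁+j₂+J+1=7
(j₁±m₁, j₂±m₂, J±M) = (2,4,3,1,1,1)
P² = 288/35
sum k=3..3:
  [3] −1/6 = -1/6
S = -1/6
C² = P²·S² = 8/35 ; C = -0.478091

-0.478091  (= −√(8/35))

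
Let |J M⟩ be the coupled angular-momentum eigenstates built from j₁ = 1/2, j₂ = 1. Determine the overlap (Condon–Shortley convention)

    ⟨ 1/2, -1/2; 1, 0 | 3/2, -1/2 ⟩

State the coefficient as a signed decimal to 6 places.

+√(2/3) = +0.816497

j₁+j₂−J=0  J+j₁−j₂=1  J−j₁+j₂=2  j₁+j₂+J+1=4
(j₁±m₁, j₂±m₂, J±M) = (0,1,1,1,1,2)
P² = 2/3
sum k=0..0:
  [0] +1/1 = 1
S = 1
C² = P²·S² = 2/3 ; C = +0.816497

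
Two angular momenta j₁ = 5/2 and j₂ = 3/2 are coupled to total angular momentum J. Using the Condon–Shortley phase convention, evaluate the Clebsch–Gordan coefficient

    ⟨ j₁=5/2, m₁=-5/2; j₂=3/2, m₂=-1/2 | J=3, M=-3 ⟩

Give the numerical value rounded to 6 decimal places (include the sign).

triangle: 1!×4!×2!/8! = 48/40320
(j±m)!: 0!×5!×1!×2!×0!×6! = 172800
prefactor² = (2J+1)×Δ×N² = 1440
  k=1: −1/(1!×0!×4!×0!×0!×2!) = -1/48
Σ = -1/48  ⇒  CG² = 1440×(-1/48)² = 5/8
CG = −√(5/8) = -0.790569

-0.790569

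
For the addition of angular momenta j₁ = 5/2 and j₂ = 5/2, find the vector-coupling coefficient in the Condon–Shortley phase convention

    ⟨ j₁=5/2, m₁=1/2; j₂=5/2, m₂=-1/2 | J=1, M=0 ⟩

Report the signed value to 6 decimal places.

+√(1/70) ≈ +0.119523

j₁+j₂−J=4  J+j₁−j₂=1  J−j₁+j₂=1  j₁+j₂+J+1=7
(j₁±m₁, j₂±m₂, J±M) = (3,2,2,3,1,1)
P² = 72/35
sum k=1..2:
  [1] −1/6 = -1/6
  [2] +1/4 = 1/4
S = 1/12
C² = P²·S² = 1/70 ; C = +0.119523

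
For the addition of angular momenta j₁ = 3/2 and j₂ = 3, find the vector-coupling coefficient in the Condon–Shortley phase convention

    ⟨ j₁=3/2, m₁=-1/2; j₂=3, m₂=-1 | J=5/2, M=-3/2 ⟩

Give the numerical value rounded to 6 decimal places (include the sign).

triangle: 2!*1!*4!/8! = 48/40320
(j±m)!: 1!*2!*2!*4!*1!*4! = 2304
prefactor² = (2J+1)*Δ*N² = 576/35
  k=1: −1/(1!*1!*1!*1!*0!*3!) = -1/6
  k=2: +1/(2!*0!*0!*0!*1!*4!) = 1/48
Σ = -7/48  ⇒  CG² = 576/35*(-7/48)² = 7/20
CG = −√(7/20) = -0.591608

-0.591608  (= −√(7/20))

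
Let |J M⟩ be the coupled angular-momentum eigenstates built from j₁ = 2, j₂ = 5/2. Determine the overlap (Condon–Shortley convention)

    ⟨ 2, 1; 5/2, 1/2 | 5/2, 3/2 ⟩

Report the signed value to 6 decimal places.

−√(6/35) = -0.414039

j₁+j₂−J=2  J+j₁−j₂=2  J−j₁+j₂=3  j₁+j₂+J+1=8
(j₁±m₁, j₂±m₂, J±M) = (3,1,3,2,4,1)
P² = 216/35
sum k=0..1:
  [0] +1/12 = 1/12
  [1] −1/4 = -1/4
S = -1/6
C² = P²·S² = 6/35 ; C = -0.414039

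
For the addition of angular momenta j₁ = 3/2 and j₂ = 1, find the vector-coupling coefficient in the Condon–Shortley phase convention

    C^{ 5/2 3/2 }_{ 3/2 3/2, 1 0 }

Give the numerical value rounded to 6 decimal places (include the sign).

triangle: 0!×3!×2!/6! = 12/720
(j±m)!: 3!×0!×1!×1!×4!×1! = 144
prefactor² = (2J+1)×Δ×N² = 72/5
  k=0: +1/(0!×0!×0!×1!×3!×1!) = 1/6
Σ = 1/6  ⇒  CG² = 72/5×1/6² = 2/5
CG = +√(2/5) = +0.632456

+0.632456  (= +√(2/5))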